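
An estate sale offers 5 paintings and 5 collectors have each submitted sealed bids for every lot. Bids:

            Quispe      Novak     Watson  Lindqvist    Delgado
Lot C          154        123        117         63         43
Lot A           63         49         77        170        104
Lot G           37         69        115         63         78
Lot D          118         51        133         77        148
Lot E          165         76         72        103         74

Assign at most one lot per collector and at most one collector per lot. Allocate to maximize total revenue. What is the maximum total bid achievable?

Treat this as an assignment problem: match each collector to one lot.
Optimal: Quispe→Lot E ($165), Novak→Lot C ($123), Watson→Lot G ($115), Lindqvist→Lot A ($170), Delgado→Lot D ($148) — total 165+123+115+170+148 = $721.
Column-greedy (each lot in turn goes to its best remaining collector) gives $663, worse by 58.
Every other assignment is strictly worse.

Max total: $721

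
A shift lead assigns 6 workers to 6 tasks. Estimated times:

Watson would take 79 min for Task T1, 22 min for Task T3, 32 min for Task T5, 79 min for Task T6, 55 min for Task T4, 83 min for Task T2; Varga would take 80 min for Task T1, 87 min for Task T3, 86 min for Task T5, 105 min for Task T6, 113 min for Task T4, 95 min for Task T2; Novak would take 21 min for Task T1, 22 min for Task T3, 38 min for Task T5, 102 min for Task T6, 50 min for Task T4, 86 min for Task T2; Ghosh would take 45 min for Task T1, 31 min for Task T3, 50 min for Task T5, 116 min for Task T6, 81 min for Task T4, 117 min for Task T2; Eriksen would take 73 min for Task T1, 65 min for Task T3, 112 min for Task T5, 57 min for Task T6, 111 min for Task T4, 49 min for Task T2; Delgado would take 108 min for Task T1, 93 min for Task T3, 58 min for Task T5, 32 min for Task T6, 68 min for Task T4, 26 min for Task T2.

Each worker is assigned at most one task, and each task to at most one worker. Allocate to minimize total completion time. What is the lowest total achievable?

Minimum total: 274 min

This is a one-to-one assignment (minimum-cost bipartite matching).
Optimal: Watson→Task T5 (32 min), Varga→Task T1 (80 min), Novak→Task T4 (50 min), Ghosh→Task T3 (31 min), Eriksen→Task T2 (49 min), Delgado→Task T6 (32 min) — total 32+80+50+31+49+32 = 274 min.
Min-entry greedy (repeatedly take the single cheapest remaining cell) gives 289 min, worse by 15.
Swapping Ghosh↔Eriksen (Ghosh→Task T2 117 min, Eriksen→Task T3 65 min) adds 102.
No other one-to-one assignment undercuts 274 min.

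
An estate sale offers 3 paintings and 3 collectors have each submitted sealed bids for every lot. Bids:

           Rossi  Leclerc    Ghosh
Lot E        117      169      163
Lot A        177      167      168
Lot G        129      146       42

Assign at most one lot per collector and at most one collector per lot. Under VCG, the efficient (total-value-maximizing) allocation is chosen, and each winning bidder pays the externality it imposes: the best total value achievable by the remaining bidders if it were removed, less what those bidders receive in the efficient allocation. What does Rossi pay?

Efficient allocation: Rossi→Lot A ($177), Leclerc→Lot G ($146), Ghosh→Lot E ($163); total welfare W = $486.
Rossi receives Lot A at value $177, so the others get W − 177 = $309.
Without Rossi: best allocation of the remaining 2 bidders over all 3 lots is Leclerc→Lot E ($169), Ghosh→Lot A ($168), total $337.
VCG payment = (others' best without Rossi) − (others' welfare with Rossi) = 337 − 309 = $28.

Rossi pays $28.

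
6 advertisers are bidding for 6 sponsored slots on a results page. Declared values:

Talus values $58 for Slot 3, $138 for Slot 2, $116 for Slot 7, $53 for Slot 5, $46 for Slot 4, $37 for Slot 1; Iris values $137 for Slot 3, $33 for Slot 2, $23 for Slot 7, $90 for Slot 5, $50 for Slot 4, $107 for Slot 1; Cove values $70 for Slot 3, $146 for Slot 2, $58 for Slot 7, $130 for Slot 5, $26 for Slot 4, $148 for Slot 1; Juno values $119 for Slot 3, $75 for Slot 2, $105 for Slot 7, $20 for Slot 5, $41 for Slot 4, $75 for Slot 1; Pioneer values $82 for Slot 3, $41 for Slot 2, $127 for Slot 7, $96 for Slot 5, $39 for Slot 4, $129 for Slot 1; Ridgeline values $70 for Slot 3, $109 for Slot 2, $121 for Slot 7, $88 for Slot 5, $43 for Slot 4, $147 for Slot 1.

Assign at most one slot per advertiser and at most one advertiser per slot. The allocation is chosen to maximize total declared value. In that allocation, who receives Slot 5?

Optimal: Talus→Slot 2 ($138), Iris→Slot 3 ($137), Cove→Slot 5 ($130), Juno→Slot 4 ($41), Pioneer→Slot 7 ($127), Ridgeline→Slot 1 ($147) — total 138+137+130+41+127+147 = $720.
Row-greedy (each advertiser in turn takes its best remaining slot) gives $667, worse by 53.
Next-best assignment: Talus→Slot 2, Iris→Slot 4, Cove→Slot 5, Juno→Slot 3, Pioneer→Slot 7, Ridgeline→Slot 1 = $711.
Cove's own top slot is Slot 1 ($148), but forcing Cove→Slot 1 and reassigning the rest optimally gives only $681 — worse by 39.

Cove receives Slot 5.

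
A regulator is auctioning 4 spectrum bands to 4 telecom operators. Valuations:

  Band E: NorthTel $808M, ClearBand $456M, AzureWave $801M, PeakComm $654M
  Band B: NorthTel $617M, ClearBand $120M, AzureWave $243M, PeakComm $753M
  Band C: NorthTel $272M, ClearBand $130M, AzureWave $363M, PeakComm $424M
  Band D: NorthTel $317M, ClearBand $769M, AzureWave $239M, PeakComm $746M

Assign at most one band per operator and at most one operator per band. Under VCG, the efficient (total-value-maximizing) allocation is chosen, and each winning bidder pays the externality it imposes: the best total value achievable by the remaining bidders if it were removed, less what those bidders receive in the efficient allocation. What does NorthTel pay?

NorthTel pays $438M.

Efficient allocation: NorthTel→Band E ($808M), ClearBand→Band D ($769M), AzureWave→Band C ($363M), PeakComm→Band B ($753M); total welfare W = $2693M.
NorthTel receives Band E at value $808M, so the others get W − 808 = $1885M.
Without NorthTel: best allocation of the remaining 3 bidders over all 4 bands is ClearBand→Band D ($769M), AzureWave→Band E ($801M), PeakComm→Band B ($753M), total $2323M.
VCG payment = (others' best without NorthTel) − (others' welfare with NorthTel) = 2323 − 1885 = $438M.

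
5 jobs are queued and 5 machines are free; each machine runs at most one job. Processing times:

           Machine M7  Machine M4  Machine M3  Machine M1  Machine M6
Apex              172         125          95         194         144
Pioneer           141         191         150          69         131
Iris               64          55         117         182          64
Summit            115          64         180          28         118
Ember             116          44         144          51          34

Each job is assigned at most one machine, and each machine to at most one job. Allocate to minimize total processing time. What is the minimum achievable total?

Minimum total: 326 min

Treat this as an assignment problem: match each job to one machine.
Optimal: Apex→Machine M3 (95 min), Pioneer→Machine M1 (69 min), Iris→Machine M7 (64 min), Summit→Machine M4 (64 min), Ember→Machine M6 (34 min) — total 95+69+64+64+34 = 326 min.
Min-entry greedy (repeatedly take the single cheapest remaining cell) gives 353 min, worse by 27.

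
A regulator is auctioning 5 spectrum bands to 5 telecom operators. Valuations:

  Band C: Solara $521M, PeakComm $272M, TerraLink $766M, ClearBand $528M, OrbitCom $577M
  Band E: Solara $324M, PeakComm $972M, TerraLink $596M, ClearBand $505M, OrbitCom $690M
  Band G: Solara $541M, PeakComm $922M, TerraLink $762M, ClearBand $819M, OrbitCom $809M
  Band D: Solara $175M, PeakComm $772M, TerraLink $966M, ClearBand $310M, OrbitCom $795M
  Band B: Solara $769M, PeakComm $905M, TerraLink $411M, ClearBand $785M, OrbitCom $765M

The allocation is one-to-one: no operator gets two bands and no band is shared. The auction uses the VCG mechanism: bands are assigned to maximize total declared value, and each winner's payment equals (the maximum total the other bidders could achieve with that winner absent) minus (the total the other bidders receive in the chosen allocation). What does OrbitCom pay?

OrbitCom pays $200M.

Efficient allocation: Solara→Band B ($769M), PeakComm→Band E ($972M), TerraLink→Band C ($766M), ClearBand→Band G ($819M), OrbitCom→Band D ($795M); total welfare W = $4121M.
OrbitCom receives Band D at value $795M, so the others get W − 795 = $3326M.
Without OrbitCom: best allocation of the remaining 4 bidders over all 5 bands is Solara→Band B ($769M), PeakComm→Band E ($972M), TerraLink→Band D ($966M), ClearBand→Band G ($819M), total $3526M.
VCG payment = (others' best without OrbitCom) − (others' welfare with OrbitCom) = 3526 − 3326 = $200M.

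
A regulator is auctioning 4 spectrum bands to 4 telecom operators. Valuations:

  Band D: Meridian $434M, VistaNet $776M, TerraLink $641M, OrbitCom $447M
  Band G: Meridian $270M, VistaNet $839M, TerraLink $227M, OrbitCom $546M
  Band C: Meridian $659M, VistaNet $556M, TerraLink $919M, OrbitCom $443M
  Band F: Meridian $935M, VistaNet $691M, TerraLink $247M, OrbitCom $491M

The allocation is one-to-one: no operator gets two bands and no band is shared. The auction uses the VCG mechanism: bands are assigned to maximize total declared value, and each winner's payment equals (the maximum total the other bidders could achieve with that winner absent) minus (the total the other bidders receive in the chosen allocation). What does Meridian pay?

Efficient allocation: Meridian→Band F ($935M), VistaNet→Band D ($776M), TerraLink→Band C ($919M), OrbitCom→Band G ($546M); total welfare W = $3176M.
Meridian receives Band F at value $935M, so the others get W − 935 = $2241M.
Without Meridian: best allocation of the remaining 3 bidders over all 4 bands is VistaNet→Band G ($839M), TerraLink→Band C ($919M), OrbitCom→Band F ($491M), total $2249M.
VCG payment = (others' best without Meridian) − (others' welfare with Meridian) = 2249 − 2241 = $8M.

Meridian pays $8M.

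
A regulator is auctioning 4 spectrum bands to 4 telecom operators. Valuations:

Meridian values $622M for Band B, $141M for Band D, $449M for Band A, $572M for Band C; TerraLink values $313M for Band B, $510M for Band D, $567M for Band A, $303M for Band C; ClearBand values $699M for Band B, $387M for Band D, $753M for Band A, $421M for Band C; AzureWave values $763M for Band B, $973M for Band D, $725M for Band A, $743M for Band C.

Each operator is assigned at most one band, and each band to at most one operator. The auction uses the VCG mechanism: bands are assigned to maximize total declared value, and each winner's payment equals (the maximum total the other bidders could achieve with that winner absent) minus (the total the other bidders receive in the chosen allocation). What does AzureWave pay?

Efficient allocation: Meridian→Band C ($572M), TerraLink→Band A ($567M), ClearBand→Band B ($699M), AzureWave→Band D ($973M); total welfare W = $2811M.
AzureWave receives Band D at value $973M, so the others get W − 973 = $1838M.
Without AzureWave: best allocation of the remaining 3 bidders over all 4 bands is Meridian→Band B ($622M), TerraLink→Band D ($510M), ClearBand→Band A ($753M), total $1885M.
VCG payment = (others' best without AzureWave) − (others' welfare with AzureWave) = 1885 − 1838 = $47M.

AzureWave pays $47M.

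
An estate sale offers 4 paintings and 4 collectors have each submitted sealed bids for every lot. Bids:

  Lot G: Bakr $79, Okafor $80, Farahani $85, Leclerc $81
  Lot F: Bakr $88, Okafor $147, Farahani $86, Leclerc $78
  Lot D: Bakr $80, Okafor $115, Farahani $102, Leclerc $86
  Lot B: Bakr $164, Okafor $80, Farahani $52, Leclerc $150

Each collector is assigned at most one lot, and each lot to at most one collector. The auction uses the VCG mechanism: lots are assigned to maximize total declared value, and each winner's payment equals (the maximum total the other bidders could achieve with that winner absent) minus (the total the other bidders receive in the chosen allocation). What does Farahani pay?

Efficient allocation: Bakr→Lot B ($164), Okafor→Lot F ($147), Farahani→Lot D ($102), Leclerc→Lot G ($81); total welfare W = $494.
Farahani receives Lot D at value $102, so the others get W − 102 = $392.
Without Farahani: best allocation of the remaining 3 bidders over all 4 lots is Bakr→Lot B ($164), Okafor→Lot F ($147), Leclerc→Lot D ($86), total $397.
VCG payment = (others' best without Farahani) − (others' welfare with Farahani) = 397 − 392 = $5.

Farahani pays $5.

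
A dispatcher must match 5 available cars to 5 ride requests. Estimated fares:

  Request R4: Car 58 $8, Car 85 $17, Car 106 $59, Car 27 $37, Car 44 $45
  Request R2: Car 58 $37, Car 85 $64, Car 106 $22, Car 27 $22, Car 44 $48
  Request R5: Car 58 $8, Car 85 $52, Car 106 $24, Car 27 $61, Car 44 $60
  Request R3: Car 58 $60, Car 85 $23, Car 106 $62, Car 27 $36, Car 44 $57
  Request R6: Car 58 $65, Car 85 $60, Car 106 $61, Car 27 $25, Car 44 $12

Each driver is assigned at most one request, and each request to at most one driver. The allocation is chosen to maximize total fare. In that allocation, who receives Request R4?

Optimal: Car 58→Request R6 ($65), Car 85→Request R2 ($64), Car 106→Request R4 ($59), Car 27→Request R5 ($61), Car 44→Request R3 ($57) — total 65+64+59+61+57 = $306.
Column-greedy (each request in turn goes to its best remaining driver) gives $256, worse by 50.
Swapping Car 27↔Car 85 (Car 27→Request R2 $22, Car 85→Request R5 $52) loses 51.
Every other assignment is strictly worse.
Car 106's own top request is Request R3 ($62), but forcing Car 106→Request R3 and reassigning the rest optimally gives only $297 — worse by 9.

Car 106 receives Request R4.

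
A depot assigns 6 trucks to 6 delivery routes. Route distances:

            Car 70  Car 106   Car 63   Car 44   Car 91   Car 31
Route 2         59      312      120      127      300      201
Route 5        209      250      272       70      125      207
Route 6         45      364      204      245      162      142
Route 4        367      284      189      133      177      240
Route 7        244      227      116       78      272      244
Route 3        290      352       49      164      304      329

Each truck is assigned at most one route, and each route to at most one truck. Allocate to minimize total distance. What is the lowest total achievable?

Min total: 724 km

Optimal: Car 70→Route 2 (59 km), Car 106→Route 7 (227 km), Car 63→Route 3 (49 km), Car 44→Route 5 (70 km), Car 91→Route 4 (177 km), Car 31→Route 6 (142 km) — total 59+227+49+70+177+142 = 724 km.
Column-greedy (each route in turn goes to its cheapest remaining truck) gives 916 km, worse by 192.
Next-best assignment: Car 70→Route 2, Car 106→Route 7, Car 63→Route 3, Car 44→Route 4, Car 91→Route 5, Car 31→Route 6 = 735 km.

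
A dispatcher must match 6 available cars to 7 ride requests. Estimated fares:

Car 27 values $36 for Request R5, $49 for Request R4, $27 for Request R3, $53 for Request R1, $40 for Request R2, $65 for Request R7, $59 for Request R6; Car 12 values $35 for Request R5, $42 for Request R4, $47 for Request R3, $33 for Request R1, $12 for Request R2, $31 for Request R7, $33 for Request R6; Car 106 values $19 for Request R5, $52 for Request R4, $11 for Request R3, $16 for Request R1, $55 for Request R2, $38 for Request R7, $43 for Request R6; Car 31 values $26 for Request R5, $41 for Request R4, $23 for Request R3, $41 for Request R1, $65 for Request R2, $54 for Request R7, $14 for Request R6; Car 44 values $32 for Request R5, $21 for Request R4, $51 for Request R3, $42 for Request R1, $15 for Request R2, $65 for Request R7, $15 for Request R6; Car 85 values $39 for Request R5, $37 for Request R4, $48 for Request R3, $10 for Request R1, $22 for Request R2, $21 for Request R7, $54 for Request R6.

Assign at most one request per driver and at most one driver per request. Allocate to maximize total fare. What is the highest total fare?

Max total: $336

Optimal: Car 27→Request R1 ($53), Car 12→Request R3 ($47), Car 106→Request R4 ($52), Car 31→Request R2 ($65), Car 44→Request R7 ($65), Car 85→Request R6 ($54) — total 53+47+52+65+65+54 = $336.
Next-best assignment: Car 27→Request R6, Car 12→Request R3, Car 106→Request R4, Car 31→Request R2, Car 44→Request R7, Car 85→Request R5 = $327.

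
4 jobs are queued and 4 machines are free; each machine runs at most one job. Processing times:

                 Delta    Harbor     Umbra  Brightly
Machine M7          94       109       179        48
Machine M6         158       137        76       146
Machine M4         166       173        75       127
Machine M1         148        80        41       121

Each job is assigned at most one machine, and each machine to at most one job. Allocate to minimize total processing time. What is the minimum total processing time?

Minimum total: 361 min

This is a one-to-one assignment (minimum-cost bipartite matching).
Optimal: Delta→Machine M6 (158 min), Harbor→Machine M1 (80 min), Umbra→Machine M4 (75 min), Brightly→Machine M7 (48 min) — total 158+80+75+48 = 361 min.
Row-greedy (each job in turn takes its cheapest remaining machine) gives 395 min, worse by 34.
Swapping Harbor↔Delta (Harbor→Machine M6 137 min, Delta→Machine M1 148 min) adds 47.
No other one-to-one assignment undercuts 361 min.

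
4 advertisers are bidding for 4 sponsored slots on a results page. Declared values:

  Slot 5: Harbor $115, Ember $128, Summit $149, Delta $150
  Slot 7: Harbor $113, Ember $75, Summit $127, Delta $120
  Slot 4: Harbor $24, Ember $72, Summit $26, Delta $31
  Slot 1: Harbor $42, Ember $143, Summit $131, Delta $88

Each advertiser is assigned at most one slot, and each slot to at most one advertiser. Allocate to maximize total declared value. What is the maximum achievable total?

Optimal: Harbor→Slot 7 ($113), Ember→Slot 4 ($72), Summit→Slot 1 ($131), Delta→Slot 5 ($150) — total 113+72+131+150 = $466.
Row-greedy (each advertiser in turn takes its best remaining slot) gives $416, worse by 50.
Next-best assignment: Harbor→Slot 4, Ember→Slot 1, Summit→Slot 7, Delta→Slot 5 = $444.

Max total: $466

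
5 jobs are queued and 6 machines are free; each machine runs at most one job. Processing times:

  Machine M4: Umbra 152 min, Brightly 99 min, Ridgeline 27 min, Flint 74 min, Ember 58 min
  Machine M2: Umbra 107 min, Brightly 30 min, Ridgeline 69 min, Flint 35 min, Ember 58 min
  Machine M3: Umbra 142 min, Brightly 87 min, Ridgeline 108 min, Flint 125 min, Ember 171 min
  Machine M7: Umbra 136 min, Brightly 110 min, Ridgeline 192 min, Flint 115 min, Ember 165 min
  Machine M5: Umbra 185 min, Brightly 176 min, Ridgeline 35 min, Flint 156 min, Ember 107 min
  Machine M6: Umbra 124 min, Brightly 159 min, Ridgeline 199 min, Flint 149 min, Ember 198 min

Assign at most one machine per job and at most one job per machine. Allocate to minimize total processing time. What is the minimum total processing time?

Optimal: Umbra→Machine M6 (124 min), Brightly→Machine M3 (87 min), Ridgeline→Machine M5 (35 min), Flint→Machine M2 (35 min), Ember→Machine M4 (58 min) — total 124+87+35+35+58 = 339 min.
Every other assignment is strictly worse.

Minimum total: 339 min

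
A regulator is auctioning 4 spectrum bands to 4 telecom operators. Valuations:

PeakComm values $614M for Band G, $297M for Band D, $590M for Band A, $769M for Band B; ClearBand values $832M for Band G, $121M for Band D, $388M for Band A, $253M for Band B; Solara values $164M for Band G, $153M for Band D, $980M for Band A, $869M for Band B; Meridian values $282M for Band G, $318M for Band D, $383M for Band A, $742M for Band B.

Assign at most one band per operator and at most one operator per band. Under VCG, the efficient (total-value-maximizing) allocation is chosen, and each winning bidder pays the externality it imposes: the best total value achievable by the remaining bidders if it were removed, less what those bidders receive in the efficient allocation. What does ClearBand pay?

ClearBand pays $269M.

Efficient allocation: PeakComm→Band B ($769M), ClearBand→Band G ($832M), Solara→Band A ($980M), Meridian→Band D ($318M); total welfare W = $2899M.
ClearBand receives Band G at value $832M, so the others get W − 832 = $2067M.
Without ClearBand: best allocation of the remaining 3 bidders over all 4 bands is PeakComm→Band G ($614M), Solara→Band A ($980M), Meridian→Band B ($742M), total $2336M.
VCG payment = (others' best without ClearBand) − (others' welfare with ClearBand) = 2336 − 2067 = $269M.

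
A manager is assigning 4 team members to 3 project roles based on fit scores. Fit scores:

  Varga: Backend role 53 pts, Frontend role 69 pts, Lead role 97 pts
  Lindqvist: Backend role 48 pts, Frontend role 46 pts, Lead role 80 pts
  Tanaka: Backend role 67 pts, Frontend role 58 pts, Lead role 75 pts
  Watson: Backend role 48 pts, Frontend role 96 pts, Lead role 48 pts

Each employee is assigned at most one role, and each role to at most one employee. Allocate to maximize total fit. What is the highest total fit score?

Optimal: Tanaka→Backend role (67 pts), Watson→Frontend role (96 pts), Varga→Lead role (97 pts) — total 67+96+97 = 260 pts.
Row-greedy (each employee in turn takes its best remaining role) gives 203 pts, worse by 57.

Maximum total: 260 pts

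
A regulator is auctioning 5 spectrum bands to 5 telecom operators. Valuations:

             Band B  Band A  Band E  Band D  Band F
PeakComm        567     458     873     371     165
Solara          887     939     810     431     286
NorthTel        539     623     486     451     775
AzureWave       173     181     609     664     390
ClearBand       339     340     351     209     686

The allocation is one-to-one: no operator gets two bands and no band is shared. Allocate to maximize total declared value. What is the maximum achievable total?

Max total: $3733M

This is the linear assignment problem.
Optimal: PeakComm→Band E ($873M), Solara→Band B ($887M), NorthTel→Band A ($623M), AzureWave→Band D ($664M), ClearBand→Band F ($686M) — total 873+887+623+664+686 = $3733M.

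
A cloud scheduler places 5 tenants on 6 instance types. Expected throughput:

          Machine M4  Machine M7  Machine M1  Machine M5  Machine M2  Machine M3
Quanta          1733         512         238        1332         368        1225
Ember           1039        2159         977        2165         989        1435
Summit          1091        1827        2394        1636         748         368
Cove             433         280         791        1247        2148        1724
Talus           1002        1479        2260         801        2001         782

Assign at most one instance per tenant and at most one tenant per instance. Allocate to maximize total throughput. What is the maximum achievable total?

Optimal: Quanta→Machine M4 (1733 ops/s), Ember→Machine M5 (2165 ops/s), Summit→Machine M7 (1827 ops/s), Cove→Machine M2 (2148 ops/s), Talus→Machine M1 (2260 ops/s) — total 1733+2165+1827+2148+2260 = 10133 ops/s.
Column-greedy (each instance in turn goes to its best remaining tenant) gives 9534 ops/s, worse by 599.

Max total: 10133 ops/s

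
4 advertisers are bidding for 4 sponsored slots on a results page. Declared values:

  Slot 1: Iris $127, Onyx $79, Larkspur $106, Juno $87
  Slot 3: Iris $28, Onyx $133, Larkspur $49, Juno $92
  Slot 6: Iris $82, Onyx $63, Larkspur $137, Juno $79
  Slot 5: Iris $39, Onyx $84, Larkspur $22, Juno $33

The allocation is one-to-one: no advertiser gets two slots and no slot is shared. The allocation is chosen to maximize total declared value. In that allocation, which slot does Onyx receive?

Onyx receives Slot 5.

Optimal: Iris→Slot 1 ($127), Onyx→Slot 5 ($84), Larkspur→Slot 6 ($137), Juno→Slot 3 ($92) — total 127+84+137+92 = $440.
Next-best assignment: Iris→Slot 1, Onyx→Slot 3, Larkspur→Slot 6, Juno→Slot 5 = $430.
Swapping Juno↔Iris (Juno→Slot 1 $87, Iris→Slot 3 $28) loses 104.
Onyx's own top slot is Slot 3 ($133), but forcing Onyx→Slot 3 and reassigning the rest optimally gives only $430 — worse by 10.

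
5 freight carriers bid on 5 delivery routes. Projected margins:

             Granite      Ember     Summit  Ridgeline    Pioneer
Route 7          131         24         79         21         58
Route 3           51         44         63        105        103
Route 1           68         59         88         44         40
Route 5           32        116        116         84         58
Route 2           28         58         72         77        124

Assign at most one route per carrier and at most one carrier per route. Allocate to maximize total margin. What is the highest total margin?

Max total: $564k

This is a one-to-one assignment (maximum-weight bipartite matching).
Optimal: Granite→Route 7 ($131k), Ember→Route 5 ($116k), Summit→Route 1 ($88k), Ridgeline→Route 3 ($105k), Pioneer→Route 2 ($124k) — total 131+116+88+105+124 = $564k.
Next-best assignment: Granite→Route 7, Ember→Route 1, Summit→Route 5, Ridgeline→Route 3, Pioneer→Route 2 = $535k.
Swapping Pioneer↔Granite (Pioneer→Route 7 $58k, Granite→Route 2 $28k) loses 169.
No other one-to-one assignment exceeds $564k.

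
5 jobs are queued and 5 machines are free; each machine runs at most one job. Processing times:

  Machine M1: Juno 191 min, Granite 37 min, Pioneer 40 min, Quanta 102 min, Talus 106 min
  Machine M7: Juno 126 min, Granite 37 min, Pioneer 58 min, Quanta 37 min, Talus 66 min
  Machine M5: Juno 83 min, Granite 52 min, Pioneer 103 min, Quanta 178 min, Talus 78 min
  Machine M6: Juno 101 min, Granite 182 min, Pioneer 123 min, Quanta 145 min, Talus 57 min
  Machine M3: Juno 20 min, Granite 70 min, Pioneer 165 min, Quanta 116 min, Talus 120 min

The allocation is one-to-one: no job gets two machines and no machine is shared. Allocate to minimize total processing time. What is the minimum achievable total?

This is the linear assignment problem.
Optimal: Juno→Machine M3 (20 min), Granite→Machine M5 (52 min), Pioneer→Machine M1 (40 min), Quanta→Machine M7 (37 min), Talus→Machine M6 (57 min) — total 20+52+40+37+57 = 206 min.
Min-entry greedy (repeatedly take the single cheapest remaining cell) gives 254 min, worse by 48.
Swapping Pioneer↔Juno (Pioneer→Machine M3 165 min, Juno→Machine M1 191 min) adds 296.
No other one-to-one assignment undercuts 206 min.

Min total: 206 min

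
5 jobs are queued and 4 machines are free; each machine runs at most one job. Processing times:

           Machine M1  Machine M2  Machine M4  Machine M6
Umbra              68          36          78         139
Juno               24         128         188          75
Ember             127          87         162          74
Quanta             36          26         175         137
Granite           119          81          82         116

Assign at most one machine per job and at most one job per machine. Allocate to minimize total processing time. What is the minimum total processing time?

Optimal: Juno→Machine M1 (24 min), Quanta→Machine M2 (26 min), Umbra→Machine M4 (78 min), Ember→Machine M6 (74 min) — total 24+26+78+74 = 202 min.
Row-greedy (each job in turn takes its cheapest remaining machine) gives 309 min, worse by 107.
Next-best assignment: Juno→Machine M1, Quanta→Machine M2, Granite→Machine M4, Ember→Machine M6 = 206 min.
No other one-to-one assignment undercuts 202 min.

Minimum total: 202 min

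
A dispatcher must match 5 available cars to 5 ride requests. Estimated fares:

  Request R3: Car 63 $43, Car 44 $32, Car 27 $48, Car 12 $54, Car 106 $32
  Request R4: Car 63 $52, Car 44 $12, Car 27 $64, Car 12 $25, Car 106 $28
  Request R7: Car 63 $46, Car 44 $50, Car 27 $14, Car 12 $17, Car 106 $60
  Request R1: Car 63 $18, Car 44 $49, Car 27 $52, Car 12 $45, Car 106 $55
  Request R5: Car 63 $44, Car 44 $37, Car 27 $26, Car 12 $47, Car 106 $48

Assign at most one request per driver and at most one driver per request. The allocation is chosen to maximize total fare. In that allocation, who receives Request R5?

Optimal: Car 63→Request R5 ($44), Car 44→Request R1 ($49), Car 27→Request R4 ($64), Car 12→Request R3 ($54), Car 106→Request R7 ($60) — total 44+49+64+54+60 = $271.
Row-greedy (each driver in turn takes its best remaining request) gives $256, worse by 15.
Next-best assignment: Car 63→Request R5, Car 44→Request R7, Car 27→Request R4, Car 12→Request R3, Car 106→Request R1 = $267.
Car 63's own top request is Request R4 ($52), but forcing Car 63→Request R4 and reassigning the rest optimally gives only $256 — worse by 15.

Car 63 receives Request R5.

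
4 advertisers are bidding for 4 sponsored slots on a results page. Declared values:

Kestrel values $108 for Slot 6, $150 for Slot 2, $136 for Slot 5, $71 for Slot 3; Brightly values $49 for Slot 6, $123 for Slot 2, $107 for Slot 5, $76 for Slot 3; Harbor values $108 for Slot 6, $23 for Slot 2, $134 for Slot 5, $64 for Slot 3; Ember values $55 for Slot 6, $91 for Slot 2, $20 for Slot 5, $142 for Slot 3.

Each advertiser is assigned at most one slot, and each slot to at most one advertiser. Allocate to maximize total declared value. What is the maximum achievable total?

Max total: $509

This is a one-to-one assignment (maximum-weight bipartite matching).
Optimal: Kestrel→Slot 5 ($136), Brightly→Slot 2 ($123), Harbor→Slot 6 ($108), Ember→Slot 3 ($142) — total 136+123+108+142 = $509.
Column-greedy (each slot in turn goes to its best remaining advertiser) gives $507, worse by 2.
Checked against all permutations: $509 is optimal.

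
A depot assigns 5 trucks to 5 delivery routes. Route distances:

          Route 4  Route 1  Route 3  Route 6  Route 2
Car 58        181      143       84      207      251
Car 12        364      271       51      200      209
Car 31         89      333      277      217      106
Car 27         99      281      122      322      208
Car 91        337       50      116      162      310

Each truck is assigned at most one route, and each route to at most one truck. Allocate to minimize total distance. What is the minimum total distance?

Minimum total: 513 km

Optimal: Car 58→Route 6 (207 km), Car 12→Route 3 (51 km), Car 31→Route 2 (106 km), Car 27→Route 4 (99 km), Car 91→Route 1 (50 km) — total 207+51+106+99+50 = 513 km.
Min-entry greedy (repeatedly take the single cheapest remaining cell) gives 605 km, worse by 92.
Swapping Car 12↔Car 27 (Car 12→Route 4 364 km, Car 27→Route 3 122 km) adds 336.
No other one-to-one assignment undercuts 513 km.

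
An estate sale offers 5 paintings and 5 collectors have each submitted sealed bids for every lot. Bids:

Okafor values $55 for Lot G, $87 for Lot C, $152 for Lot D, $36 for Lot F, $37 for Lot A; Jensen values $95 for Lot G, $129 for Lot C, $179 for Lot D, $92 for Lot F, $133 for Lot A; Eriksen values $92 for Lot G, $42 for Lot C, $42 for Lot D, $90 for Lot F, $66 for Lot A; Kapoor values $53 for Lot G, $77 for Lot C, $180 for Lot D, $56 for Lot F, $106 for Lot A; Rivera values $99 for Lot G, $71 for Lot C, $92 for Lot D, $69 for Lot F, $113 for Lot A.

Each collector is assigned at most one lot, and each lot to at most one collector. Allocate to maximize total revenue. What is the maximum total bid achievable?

Maximum total: $589

Optimal: Okafor→Lot C ($87), Jensen→Lot A ($133), Eriksen→Lot F ($90), Kapoor→Lot D ($180), Rivera→Lot G ($99) — total 87+133+90+180+99 = $589.
Row-greedy (each collector in turn takes its best remaining lot) gives $523, worse by 66.
Checked against all permutations: $589 is optimal.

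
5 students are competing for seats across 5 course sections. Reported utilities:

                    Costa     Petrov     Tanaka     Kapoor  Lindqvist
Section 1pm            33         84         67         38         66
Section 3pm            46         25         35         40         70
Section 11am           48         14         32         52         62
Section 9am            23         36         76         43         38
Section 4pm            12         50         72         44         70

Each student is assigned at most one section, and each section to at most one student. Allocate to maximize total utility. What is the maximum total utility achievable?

Maximum total: 328 points

Optimal: Costa→Section 3pm (46 points), Petrov→Section 1pm (84 points), Tanaka→Section 9am (76 points), Kapoor→Section 11am (52 points), Lindqvist→Section 4pm (70 points) — total 46+84+76+52+70 = 328 points.
Column-greedy (each section in turn goes to its best remaining student) gives 294 points, worse by 34.
Every other assignment is strictly worse.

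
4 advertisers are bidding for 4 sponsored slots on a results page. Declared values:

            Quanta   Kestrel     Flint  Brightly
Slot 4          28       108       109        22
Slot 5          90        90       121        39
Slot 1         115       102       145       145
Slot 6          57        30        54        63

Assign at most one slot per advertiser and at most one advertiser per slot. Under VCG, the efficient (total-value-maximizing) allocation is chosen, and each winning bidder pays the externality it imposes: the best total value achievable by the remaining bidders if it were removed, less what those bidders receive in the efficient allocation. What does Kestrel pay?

Kestrel pays $21.

Efficient allocation: Quanta→Slot 6 ($57), Kestrel→Slot 4 ($108), Flint→Slot 5 ($121), Brightly→Slot 1 ($145); total welfare W = $431.
Kestrel receives Slot 4 at value $108, so the others get W − 108 = $323.
Without Kestrel: best allocation of the remaining 3 bidders over all 4 slots is Quanta→Slot 5 ($90), Flint→Slot 4 ($109), Brightly→Slot 1 ($145), total $344.
VCG payment = (others' best without Kestrel) − (others' welfare with Kestrel) = 344 − 323 = $21.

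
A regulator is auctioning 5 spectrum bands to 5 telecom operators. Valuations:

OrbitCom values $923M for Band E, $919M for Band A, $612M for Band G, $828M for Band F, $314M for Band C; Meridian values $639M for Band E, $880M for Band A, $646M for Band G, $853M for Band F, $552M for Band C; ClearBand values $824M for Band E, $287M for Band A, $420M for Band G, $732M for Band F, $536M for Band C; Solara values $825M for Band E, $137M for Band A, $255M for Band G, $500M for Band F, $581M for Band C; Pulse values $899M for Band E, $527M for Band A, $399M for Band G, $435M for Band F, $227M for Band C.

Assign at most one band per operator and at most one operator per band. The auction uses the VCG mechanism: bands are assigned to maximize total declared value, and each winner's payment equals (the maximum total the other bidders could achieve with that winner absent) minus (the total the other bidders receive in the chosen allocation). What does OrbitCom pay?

Efficient allocation: OrbitCom→Band A ($919M), Meridian→Band G ($646M), ClearBand→Band F ($732M), Solara→Band C ($581M), Pulse→Band E ($899M); total welfare W = $3777M.
OrbitCom receives Band A at value $919M, so the others get W − 919 = $2858M.
Without OrbitCom: best allocation of the remaining 4 bidders over all 5 bands is Meridian→Band A ($880M), ClearBand→Band F ($732M), Solara→Band C ($581M), Pulse→Band E ($899M), total $3092M.
VCG payment = (others' best without OrbitCom) − (others' welfare with OrbitCom) = 3092 − 2858 = $234M.

OrbitCom pays $234M.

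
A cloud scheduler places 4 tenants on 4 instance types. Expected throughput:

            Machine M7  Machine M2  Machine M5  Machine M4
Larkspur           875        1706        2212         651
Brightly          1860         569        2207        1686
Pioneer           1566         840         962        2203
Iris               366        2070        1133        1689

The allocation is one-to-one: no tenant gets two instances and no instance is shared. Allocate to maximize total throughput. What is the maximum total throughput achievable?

Optimal: Larkspur→Machine M5 (2212 ops/s), Brightly→Machine M7 (1860 ops/s), Pioneer→Machine M4 (2203 ops/s), Iris→Machine M2 (2070 ops/s) — total 2212+1860+2203+2070 = 8345 ops/s.
Next-best assignment: Larkspur→Machine M5, Brightly→Machine M4, Pioneer→Machine M7, Iris→Machine M2 = 7534 ops/s.
Checked against all permutations: 8345 ops/s is optimal.

Maximum total: 8345 ops/s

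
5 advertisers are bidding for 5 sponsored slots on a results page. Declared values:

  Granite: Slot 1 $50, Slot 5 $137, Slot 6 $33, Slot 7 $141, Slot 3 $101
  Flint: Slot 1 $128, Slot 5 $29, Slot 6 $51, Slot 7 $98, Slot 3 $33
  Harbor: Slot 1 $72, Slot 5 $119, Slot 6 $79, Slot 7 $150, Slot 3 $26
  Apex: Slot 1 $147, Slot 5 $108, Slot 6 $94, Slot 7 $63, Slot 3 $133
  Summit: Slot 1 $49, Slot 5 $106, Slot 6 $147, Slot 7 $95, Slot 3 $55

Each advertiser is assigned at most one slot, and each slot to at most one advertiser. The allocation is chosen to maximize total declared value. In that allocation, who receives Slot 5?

Optimal: Granite→Slot 5 ($137), Flint→Slot 1 ($128), Harbor→Slot 7 ($150), Apex→Slot 3 ($133), Summit→Slot 6 ($147) — total 137+128+150+133+147 = $695.
Row-greedy (each advertiser in turn takes its best remaining slot) gives $668, worse by 27.
Swapping Summit↔Granite (Summit→Slot 5 $106, Granite→Slot 6 $33) loses 145.
Granite's own top slot is Slot 7 ($141), but forcing Granite→Slot 7 and reassigning the rest optimally gives only $668 — worse by 27.

Granite receives Slot 5.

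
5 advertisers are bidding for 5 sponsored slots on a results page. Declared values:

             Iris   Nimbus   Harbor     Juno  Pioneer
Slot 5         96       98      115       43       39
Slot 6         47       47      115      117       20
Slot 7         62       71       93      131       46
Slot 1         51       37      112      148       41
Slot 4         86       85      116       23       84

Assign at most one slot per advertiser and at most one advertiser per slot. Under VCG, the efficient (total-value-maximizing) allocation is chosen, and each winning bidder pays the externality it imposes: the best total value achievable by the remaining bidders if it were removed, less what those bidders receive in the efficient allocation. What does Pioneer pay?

Efficient allocation: Iris→Slot 5 ($96), Nimbus→Slot 7 ($71), Harbor→Slot 6 ($115), Juno→Slot 1 ($148), Pioneer→Slot 4 ($84); total welfare W = $514.
Pioneer receives Slot 4 at value $84, so the others get W − 84 = $430.
Without Pioneer: best allocation of the remaining 4 bidders over all 5 slots is Iris→Slot 4 ($86), Nimbus→Slot 5 ($98), Harbor→Slot 6 ($115), Juno→Slot 1 ($148), total $447.
VCG payment = (others' best without Pioneer) − (others' welfare with Pioneer) = 447 − 430 = $17.

Pioneer pays $17.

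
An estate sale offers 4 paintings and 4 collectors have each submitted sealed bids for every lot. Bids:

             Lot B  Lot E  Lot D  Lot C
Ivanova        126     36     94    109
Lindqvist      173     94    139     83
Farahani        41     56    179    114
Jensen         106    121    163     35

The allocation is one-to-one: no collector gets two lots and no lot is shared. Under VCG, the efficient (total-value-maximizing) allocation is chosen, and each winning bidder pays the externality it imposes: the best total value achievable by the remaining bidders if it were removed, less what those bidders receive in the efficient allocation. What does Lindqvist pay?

Lindqvist pays $17.

Efficient allocation: Ivanova→Lot C ($109), Lindqvist→Lot B ($173), Farahani→Lot D ($179), Jensen→Lot E ($121); total welfare W = $582.
Lindqvist receives Lot B at value $173, so the others get W − 173 = $409.
Without Lindqvist: best allocation of the remaining 3 bidders over all 4 lots is Ivanova→Lot B ($126), Farahani→Lot D ($179), Jensen→Lot E ($121), total $426.
VCG payment = (others' best without Lindqvist) − (others' welfare with Lindqvist) = 426 − 409 = $17.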